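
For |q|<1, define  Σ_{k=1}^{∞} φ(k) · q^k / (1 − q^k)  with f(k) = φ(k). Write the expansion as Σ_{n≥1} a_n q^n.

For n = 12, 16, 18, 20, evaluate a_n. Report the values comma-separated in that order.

d|12:{1,2,3,4,6,12}  Σφ=1+1+2+2+2+4=12
[q^16] φ(16)=8,φ(8)=4,φ(4)=2,φ(2)=1,φ(1)=1 ⇒ 16
n=18: 18·1 9·2 6·3 3·6 2·9 1·18  φ→[6+6+2+2+1+1]=18
n=20: 20·1 10·2 5·4 4·5 2·10 1·20  φ→[8+4+4+2+1+1]=20

12, 16, 18, 20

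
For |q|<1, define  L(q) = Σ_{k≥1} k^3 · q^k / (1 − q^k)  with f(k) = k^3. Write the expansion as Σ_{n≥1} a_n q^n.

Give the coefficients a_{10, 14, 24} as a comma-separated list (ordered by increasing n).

q^10  k|10↦f(k): 1:1 2:8 5:125 10:1000  a_10=1134
[q^14] f(1)=1,f(2)=8,f(7)=343,f(14)=2744 ⇒ 3096
d|24:{1,2,3,4,6,8,12,24}  Σf=1+8+27+64+216+512+1728+13824=16380

1134, 3096, 16380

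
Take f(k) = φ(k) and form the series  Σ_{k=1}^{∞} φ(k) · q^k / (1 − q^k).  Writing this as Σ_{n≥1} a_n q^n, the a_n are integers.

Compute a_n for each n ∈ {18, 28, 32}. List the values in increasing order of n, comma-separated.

[q^18] φ(18)=6,φ(9)=6,φ(6)=2,φ(3)=2,φ(2)=1,φ(1)=1 ⇒ 18
n=28: 28·1 14·2 7·4 4·7 2·14 1·28  φ→[12+6+6+2+1+1]=28
n=32: 32·1 16·2 8·4 4·8 2·16 1·32  φ→[16+8+4+2+1+1]=32

18, 28, 32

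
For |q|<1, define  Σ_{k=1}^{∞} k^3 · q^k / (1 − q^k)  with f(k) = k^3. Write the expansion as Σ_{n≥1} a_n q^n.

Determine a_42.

[q^42] f(1)=1,f(2)=8,f(3)=27,f(6)=216,f(7)=343,f(14)=2744,f(21)=9261,f(42)=74088 ⇒ 86688

a_42 = 86688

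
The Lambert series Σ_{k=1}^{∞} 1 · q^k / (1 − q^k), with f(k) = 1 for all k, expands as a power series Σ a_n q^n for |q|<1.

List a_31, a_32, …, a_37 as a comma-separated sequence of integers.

2, 6, 4, 4, 4, 9, 2

q^31  k|31↦f(k): 31:1 1:1  a_31=2
q^32  k|32↦f(k): 32:1 16:1 8:1 4:1 2:1 1:1  a_32=6
q^33  k|33↦f(k): 33:1 11:1 3:1 1:1  a_33=4
d|34:{34,17,2,1}  Σf=1+1+1+1=4
[q^35] f(1)=1,f(5)=1,f(7)=1,f(35)=1 ⇒ 4
n=36: 1·36 2·18 3·12 4·9 6·6 9·4 12·3 18·2 36·1  f→[1+1+1+1+1+1+1+1+1]=9
n=37: 1·37 37·1  f→[1+1]=2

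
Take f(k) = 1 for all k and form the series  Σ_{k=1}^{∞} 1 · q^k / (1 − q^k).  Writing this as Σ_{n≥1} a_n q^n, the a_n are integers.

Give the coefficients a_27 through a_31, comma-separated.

q^27  k|27↦f(k): 27:1 9:1 3:1 1:1  a_27=4
d|28:{28,14,7,4,2,1}  Σf=1+1+1+1+1+1=6
d|29:{29,1}  Σf=1+1=2
[q^30] f(1)=1,f(2)=1,f(3)=1,f(5)=1,f(6)=1,f(10)=1,f(15)=1,f(30)=1 ⇒ 8
q^31  k|31↦f(k): 31:1 1:1  a_31=2

4, 6, 2, 8, 2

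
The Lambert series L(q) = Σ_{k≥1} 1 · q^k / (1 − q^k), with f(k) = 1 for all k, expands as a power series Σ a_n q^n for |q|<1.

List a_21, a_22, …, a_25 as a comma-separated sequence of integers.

n=21: 1·21 3·7 7·3 21·1  f→[1+1+1+1]=4
n=22: 1·22 2·11 11·2 22·1  f→[1+1+1+1]=4
d|23:{23,1}  Σf=1+1=2
n=24: 1·24 2·12 3·8 4·6 6·4 8·3 12·2 24·1  f→[1+1+1+1+1+1+1+1]=8
[q^25] f(1)=1,f(5)=1,f(25)=1 ⇒ 3

4, 4, 2, 8, 3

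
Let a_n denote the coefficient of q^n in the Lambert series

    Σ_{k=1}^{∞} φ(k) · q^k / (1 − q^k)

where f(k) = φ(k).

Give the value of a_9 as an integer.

q^9  k|9↦φ(k): 9:6 3:2 1:1  a_9=9

a_9 = 9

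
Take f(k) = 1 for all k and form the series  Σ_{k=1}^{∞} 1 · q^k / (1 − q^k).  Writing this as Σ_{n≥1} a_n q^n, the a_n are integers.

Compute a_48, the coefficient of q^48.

[q^48] f(1)=1,f(2)=1,f(3)=1,f(4)=1,f(6)=1,f(8)=1,f(12)=1,f(16)=1,f(24)=1,f(48)=1 ⇒ 10

a_48 = 10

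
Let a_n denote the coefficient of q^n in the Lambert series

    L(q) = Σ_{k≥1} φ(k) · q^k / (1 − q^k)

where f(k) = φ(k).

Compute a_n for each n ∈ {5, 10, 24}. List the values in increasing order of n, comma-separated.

n=5: 1·5 5·1  φ→[1+4]=5
[q^10] φ(10)=4,φ(5)=4,φ(2)=1,φ(1)=1 ⇒ 10
n=24: 24·1 12·2 8·3 6·4 4·6 3·8 2·12 1·24  φ→[8+4+4+2+2+2+1+1]=24

5, 10, 24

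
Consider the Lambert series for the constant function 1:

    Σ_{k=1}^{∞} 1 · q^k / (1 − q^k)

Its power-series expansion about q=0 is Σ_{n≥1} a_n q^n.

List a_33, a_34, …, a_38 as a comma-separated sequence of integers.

n=33: 33·1 11·3 3·11 1·33  f→[1+1+1+1]=4
q^34  k|34↦f(k): 1:1 2:1 17:1 34:1  a_34=4
n=35: 1·35 5·7 7·5 35·1  f→[1+1+1+1]=4
q^36  k|36↦f(k): 36:1 18:1 12:1 9:1 6:1 4:1 3:1 2:1 1:1  a_36=9
n=37: 37·1 1·37  f→[1+1]=2
[q^38] f(38)=1,f(19)=1,f(2)=1,f(1)=1 ⇒ 4

4, 4, 4, 9, 2, 4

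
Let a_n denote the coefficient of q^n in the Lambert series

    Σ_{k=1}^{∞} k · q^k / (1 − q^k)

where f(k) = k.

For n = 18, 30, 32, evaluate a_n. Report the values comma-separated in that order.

n=18: 18·1 9·2 6·3 3·6 2·9 1·18  f→[18+9+6+3+2+1]=39
n=30: 30·1 15·2 10·3 6·5 5·6 3·10 2·15 1·30  f→[30+15+10+6+5+3+2+1]=72
n=32: 1·32 2·16 4·8 8·4 16·2 32·1  f→[1+2+4+8+16+32]=63

39, 72, 63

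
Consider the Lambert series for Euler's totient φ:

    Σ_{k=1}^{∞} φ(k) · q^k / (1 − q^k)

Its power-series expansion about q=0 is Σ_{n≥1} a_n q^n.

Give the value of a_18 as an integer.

[q^18] φ(1)=1,φ(2)=1,φ(3)=2,φ(6)=2,φ(9)=6,φ(18)=6 ⇒ 18

a_18 = 18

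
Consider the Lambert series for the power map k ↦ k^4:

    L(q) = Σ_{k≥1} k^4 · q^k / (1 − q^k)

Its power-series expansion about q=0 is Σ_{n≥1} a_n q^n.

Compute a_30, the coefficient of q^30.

n=30: 30·1 15·2 10·3 6·5 5·6 3·10 2·15 1·30  f→[810000+50625+10000+1296+625+81+16+1]=872644

a_30 = 872644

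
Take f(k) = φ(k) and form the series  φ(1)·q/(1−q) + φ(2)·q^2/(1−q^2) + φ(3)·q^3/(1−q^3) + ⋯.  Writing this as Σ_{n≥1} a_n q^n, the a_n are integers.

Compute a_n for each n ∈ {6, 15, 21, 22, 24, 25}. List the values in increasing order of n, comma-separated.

q^6  k|6↦φ(k): 1:1 2:1 3:2 6:2  a_6=6
[q^15] φ(1)=1,φ(3)=2,φ(5)=4,φ(15)=8 ⇒ 15
[q^21] φ(21)=12,φ(7)=6,φ(3)=2,φ(1)=1 ⇒ 21
[q^22] φ(22)=10,φ(11)=10,φ(2)=1,φ(1)=1 ⇒ 22
d|24:{1,2,3,4,6,8,12,24}  Σφ=1+1+2+2+2+4+4+8=24
q^25  k|25↦φ(k): 25:20 5:4 1:1  a_25=25

6, 15, 21, 22, 24, 25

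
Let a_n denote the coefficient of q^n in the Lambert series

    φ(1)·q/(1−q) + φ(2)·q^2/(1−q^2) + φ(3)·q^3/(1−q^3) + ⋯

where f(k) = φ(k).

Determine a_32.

q^32  k|32↦φ(k): 32:16 16:8 8:4 4:2 2:1 1:1  a_32=32

a_32 = 32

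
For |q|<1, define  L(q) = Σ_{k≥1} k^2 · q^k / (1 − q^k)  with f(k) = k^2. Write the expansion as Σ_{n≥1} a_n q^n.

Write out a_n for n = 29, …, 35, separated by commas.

842, 1300, 962, 1365, 1220, 1450, 1300

[q^29] f(29)=841,f(1)=1 ⇒ 842
[q^30] f(30)=900,f(15)=225,f(10)=100,f(6)=36,f(5)=25,f(3)=9,f(2)=4,f(1)=1 ⇒ 1300
[q^31] f(31)=961,f(1)=1 ⇒ 962
d|32:{32,16,8,4,2,1}  Σf=1024+256+64+16+4+1=1365
q^33  k|33↦f(k): 1:1 3:9 11:121 33:1089  a_33=1220
[q^34] f(34)=1156,f(17)=289,f(2)=4,f(1)=1 ⇒ 1450
n=35: 35·1 7·5 5·7 1·35  f→[1225+49+25+1]=1300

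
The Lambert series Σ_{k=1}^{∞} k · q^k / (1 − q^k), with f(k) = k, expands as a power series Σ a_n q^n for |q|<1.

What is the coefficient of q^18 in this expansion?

q^18  k|18↦f(k): 1:1 2:2 3:3 6:6 9:9 18:18  a_18=39

a_18 = 39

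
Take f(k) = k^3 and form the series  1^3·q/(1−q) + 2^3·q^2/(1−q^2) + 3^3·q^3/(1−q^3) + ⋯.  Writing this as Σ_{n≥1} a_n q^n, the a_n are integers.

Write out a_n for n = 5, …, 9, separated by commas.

n=5: 5·1 1·5  f→[125+1]=126
[q^6] f(1)=1,f(2)=8,f(3)=27,f(6)=216 ⇒ 252
[q^7] f(1)=1,f(7)=343 ⇒ 344
d|8:{8,4,2,1}  Σf=512+64+8+1=585
q^9  k|9↦f(k): 1:1 3:27 9:729  a_9=757

126, 252, 344, 585, 757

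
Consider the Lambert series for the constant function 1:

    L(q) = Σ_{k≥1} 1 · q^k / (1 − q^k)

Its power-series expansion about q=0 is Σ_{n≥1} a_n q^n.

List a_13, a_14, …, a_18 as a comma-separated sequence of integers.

2, 4, 4, 5, 2, 6

n=13: 1·13 13·1  f→[1+1]=2
q^14  k|14↦f(k): 14:1 7:1 2:1 1:1  a_14=4
[q^15] f(1)=1,f(3)=1,f(5)=1,f(15)=1 ⇒ 4
q^16  k|16↦f(k): 16:1 8:1 4:1 2:1 1:1  a_16=5
n=17: 17·1 1·17  f→[1+1]=2
q^18  k|18↦f(k): 18:1 9:1 6:1 3:1 2:1 1:1  a_18=6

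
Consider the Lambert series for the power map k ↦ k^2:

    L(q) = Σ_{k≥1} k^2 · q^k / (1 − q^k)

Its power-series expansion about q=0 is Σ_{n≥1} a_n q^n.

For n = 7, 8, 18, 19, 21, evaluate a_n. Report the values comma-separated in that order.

50, 85, 455, 362, 500

[q^7] f(7)=49,f(1)=1 ⇒ 50
d|8:{1,2,4,8}  Σf=1+4+16+64=85
n=18: 18·1 9·2 6·3 3·6 2·9 1·18  f→[324+81+36+9+4+1]=455
q^19  k|19↦f(k): 1:1 19:361  a_19=362
[q^21] f(1)=1,f(3)=9,f(7)=49,f(21)=441 ⇒ 500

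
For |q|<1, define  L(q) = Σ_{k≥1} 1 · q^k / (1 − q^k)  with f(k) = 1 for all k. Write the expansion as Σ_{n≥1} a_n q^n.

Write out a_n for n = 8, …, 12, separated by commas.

[q^8] f(8)=1,f(4)=1,f(2)=1,f(1)=1 ⇒ 4
d|9:{1,3,9}  Σf=1+1+1=3
q^10  k|10↦f(k): 10:1 5:1 2:1 1:1  a_10=4
n=11: 1·11 11·1  f→[1+1]=2
d|12:{1,2,3,4,6,12}  Σf=1+1+1+1+1+1=6

4, 3, 4, 2, 6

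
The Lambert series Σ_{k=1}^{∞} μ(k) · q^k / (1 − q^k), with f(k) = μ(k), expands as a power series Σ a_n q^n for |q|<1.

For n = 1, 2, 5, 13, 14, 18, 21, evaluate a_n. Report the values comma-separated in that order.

1, 0, 0, 0, 0, 0, 0

q^1  k|1↦μ(k): 1:1  a_1=1
d|2:{2,1}  Σμ=(-1)+1=0
d|5:{5,1}  Σμ=(-1)+1=0
q^13  k|13↦μ(k): 1:1 13:-1  a_13=0
q^14  k|14↦μ(k): 14:1 7:-1 2:-1 1:1  a_14=0
n=18: 1·18 2·9 3·6 6·3 9·2 18·1  μ→[1+(-1)+(-1)+1+0+0]=0
n=21: 1·21 3·7 7·3 21·1  μ→[1+(-1)+(-1)+1]=0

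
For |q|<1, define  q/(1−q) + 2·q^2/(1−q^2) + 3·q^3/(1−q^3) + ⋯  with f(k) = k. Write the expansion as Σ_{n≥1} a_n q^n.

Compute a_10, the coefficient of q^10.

n=10: 1·10 2·5 5·2 10·1  f→[1+2+5+10]=18

a_10 = 18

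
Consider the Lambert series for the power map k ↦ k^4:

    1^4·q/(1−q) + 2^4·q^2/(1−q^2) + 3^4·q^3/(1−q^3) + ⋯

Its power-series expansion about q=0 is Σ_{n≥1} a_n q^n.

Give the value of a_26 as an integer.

d|26:{26,13,2,1}  Σf=456976+28561+16+1=485554

a_26 = 485554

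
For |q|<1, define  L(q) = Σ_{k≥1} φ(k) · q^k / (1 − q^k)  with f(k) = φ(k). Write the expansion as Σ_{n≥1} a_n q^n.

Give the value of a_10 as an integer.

n=10: 1·10 2·5 5·2 10·1  φ→[1+1+4+4]=10

a_10 = 10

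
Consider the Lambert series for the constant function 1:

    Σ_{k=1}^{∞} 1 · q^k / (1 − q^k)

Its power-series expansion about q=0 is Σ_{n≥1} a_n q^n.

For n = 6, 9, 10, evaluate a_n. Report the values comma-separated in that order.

4, 3, 4

n=6: 1·6 2·3 3·2 6·1  f→[1+1+1+1]=4
q^9  k|9↦f(k): 1:1 3:1 9:1  a_9=3
[q^10] f(10)=1,f(5)=1,f(2)=1,f(1)=1 ⇒ 4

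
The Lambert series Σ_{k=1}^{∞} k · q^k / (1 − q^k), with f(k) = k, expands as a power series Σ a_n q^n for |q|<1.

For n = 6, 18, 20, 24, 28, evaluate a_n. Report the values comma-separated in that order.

12, 39, 42, 60, 56

[q^6] f(6)=6,f(3)=3,f(2)=2,f(1)=1 ⇒ 12
[q^18] f(1)=1,f(2)=2,f(3)=3,f(6)=6,f(9)=9,f(18)=18 ⇒ 39
d|20:{1,2,4,5,10,20}  Σf=1+2+4+5+10+20=42
d|24:{24,12,8,6,4,3,2,1}  Σf=24+12+8+6+4+3+2+1=60
n=28: 28·1 14·2 7·4 4·7 2·14 1·28  f→[28+14+7+4+2+1]=56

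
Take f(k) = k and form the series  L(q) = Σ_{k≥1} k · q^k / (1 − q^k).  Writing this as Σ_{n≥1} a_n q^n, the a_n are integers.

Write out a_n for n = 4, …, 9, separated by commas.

n=4: 1·4 2·2 4·1  f→[1+2+4]=7
[q^5] f(1)=1,f(5)=5 ⇒ 6
[q^6] f(6)=6,f(3)=3,f(2)=2,f(1)=1 ⇒ 12
d|7:{1,7}  Σf=1+7=8
[q^8] f(8)=8,f(4)=4,f(2)=2,f(1)=1 ⇒ 15
n=9: 1·9 3·3 9·1  f→[1+3+9]=13

7, 6, 12, 8, 15, 13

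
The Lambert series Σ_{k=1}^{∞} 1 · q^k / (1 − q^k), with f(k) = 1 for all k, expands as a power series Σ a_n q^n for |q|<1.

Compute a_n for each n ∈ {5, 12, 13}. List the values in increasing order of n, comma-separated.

2, 6, 2

[q^5] f(5)=1,f(1)=1 ⇒ 2
d|12:{12,6,4,3,2,1}  Σf=1+1+1+1+1+1=6
q^13  k|13↦f(k): 1:1 13:1  a_13=2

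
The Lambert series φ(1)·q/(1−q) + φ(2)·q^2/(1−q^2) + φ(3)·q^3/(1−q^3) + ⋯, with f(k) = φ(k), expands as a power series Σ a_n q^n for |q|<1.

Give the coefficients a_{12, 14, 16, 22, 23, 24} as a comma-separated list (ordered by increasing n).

[q^12] φ(1)=1,φ(2)=1,φ(3)=2,φ(4)=2,φ(6)=2,φ(12)=4 ⇒ 12
n=14: 14·1 7·2 2·7 1·14  φ→[6+6+1+1]=14
n=16: 16·1 8·2 4·4 2·8 1·16  φ→[8+4+2+1+1]=16
d|22:{22,11,2,1}  Σφ=10+10+1+1=22
q^23  k|23↦φ(k): 1:1 23:22  a_23=23
[q^24] φ(24)=8,φ(12)=4,φ(8)=4,φ(6)=2,φ(4)=2,φ(3)=2,φ(2)=1,φ(1)=1 ⇒ 24

12, 14, 16, 22, 23, 24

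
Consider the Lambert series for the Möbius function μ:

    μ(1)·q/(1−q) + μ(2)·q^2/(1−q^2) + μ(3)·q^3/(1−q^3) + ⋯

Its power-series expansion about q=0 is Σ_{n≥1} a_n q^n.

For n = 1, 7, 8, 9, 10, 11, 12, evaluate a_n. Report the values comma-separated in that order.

[q^1] μ(1)=1 ⇒ 1
d|7:{7,1}  Σμ=(-1)+1=0
n=8: 8·1 4·2 2·4 1·8  μ→[0+0+(-1)+1]=0
d|9:{9,3,1}  Σμ=0+(-1)+1=0
[q^10] μ(10)=1,μ(5)=-1,μ(2)=-1,μ(1)=1 ⇒ 0
q^11  k|11↦μ(k): 11:-1 1:1  a_11=0
n=12: 1·12 2·6 3·4 4·3 6·2 12·1  μ→[1+(-1)+(-1)+0+1+0]=0

1, 0, 0, 0, 0, 0, 0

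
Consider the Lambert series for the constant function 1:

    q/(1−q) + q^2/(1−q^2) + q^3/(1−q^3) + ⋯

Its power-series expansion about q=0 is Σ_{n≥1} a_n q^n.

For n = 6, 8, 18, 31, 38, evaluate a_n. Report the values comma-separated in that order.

4, 4, 6, 2, 4

[q^6] f(1)=1,f(2)=1,f(3)=1,f(6)=1 ⇒ 4
q^8  k|8↦f(k): 1:1 2:1 4:1 8:1  a_8=4
q^18  k|18↦f(k): 1:1 2:1 3:1 6:1 9:1 18:1  a_18=6
n=31: 31·1 1·31  f→[1+1]=2
q^38  k|38↦f(k): 38:1 19:1 2:1 1:1  a_38=4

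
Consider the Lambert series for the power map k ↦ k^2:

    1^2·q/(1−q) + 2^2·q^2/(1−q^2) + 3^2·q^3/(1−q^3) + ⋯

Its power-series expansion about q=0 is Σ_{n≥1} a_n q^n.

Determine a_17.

a_17 = 290

[q^17] f(1)=1,f(17)=289 ⇒ 290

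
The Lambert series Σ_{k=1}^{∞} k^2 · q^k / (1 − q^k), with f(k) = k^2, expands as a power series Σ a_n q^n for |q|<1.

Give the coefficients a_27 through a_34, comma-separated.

820, 1050, 842, 1300, 962, 1365, 1220, 1450

d|27:{1,3,9,27}  Σf=1+9+81+729=820
q^28  k|28↦f(k): 28:784 14:196 7:49 4:16 2:4 1:1  a_28=1050
d|29:{29,1}  Σf=841+1=842
q^30  k|30↦f(k): 1:1 2:4 3:9 5:25 6:36 10:100 15:225 30:900  a_30=1300
[q^31] f(31)=961,f(1)=1 ⇒ 962
n=32: 1·32 2·16 4·8 8·4 16·2 32·1  f→[1+4+16+64+256+1024]=1365
[q^33] f(33)=1089,f(11)=121,f(3)=9,f(1)=1 ⇒ 1220
[q^34] f(1)=1,f(2)=4,f(17)=289,f(34)=1156 ⇒ 1450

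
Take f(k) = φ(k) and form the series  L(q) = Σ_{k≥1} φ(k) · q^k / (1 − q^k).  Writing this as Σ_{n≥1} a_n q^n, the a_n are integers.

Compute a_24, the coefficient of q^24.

q^24  k|24↦φ(k): 24:8 12:4 8:4 6:2 4:2 3:2 2:1 1:1  a_24=24

a_24 = 24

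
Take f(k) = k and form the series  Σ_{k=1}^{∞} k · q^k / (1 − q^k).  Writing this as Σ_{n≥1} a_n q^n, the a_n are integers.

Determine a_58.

d|58:{1,2,29,58}  Σf=1+2+29+58=90

a_58 = 90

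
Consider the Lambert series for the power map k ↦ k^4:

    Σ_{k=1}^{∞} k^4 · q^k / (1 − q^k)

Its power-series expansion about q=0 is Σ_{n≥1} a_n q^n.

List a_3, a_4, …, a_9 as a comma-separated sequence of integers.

d|3:{1,3}  Σf=1+81=82
[q^4] f(1)=1,f(2)=16,f(4)=256 ⇒ 273
d|5:{1,5}  Σf=1+625=626
d|6:{1,2,3,6}  Σf=1+16+81+1296=1394
[q^7] f(7)=2401,f(1)=1 ⇒ 2402
n=8: 8·1 4·2 2·4 1·8  f→[4096+256+16+1]=4369
d|9:{1,3,9}  Σf=1+81+6561=6643

82, 273, 626, 1394, 2402, 4369, 6643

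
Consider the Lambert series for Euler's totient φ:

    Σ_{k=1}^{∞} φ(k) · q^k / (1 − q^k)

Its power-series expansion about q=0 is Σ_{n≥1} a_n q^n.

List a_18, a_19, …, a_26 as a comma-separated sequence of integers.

q^18  k|18↦φ(k): 1:1 2:1 3:2 6:2 9:6 18:6  a_18=18
[q^19] φ(1)=1,φ(19)=18 ⇒ 19
d|20:{20,10,5,4,2,1}  Σφ=8+4+4+2+1+1=20
q^21  k|21↦φ(k): 21:12 7:6 3:2 1:1  a_21=21
d|22:{1,2,11,22}  Σφ=1+1+10+10=22
n=23: 23·1 1·23  φ→[22+1]=23
q^24  k|24↦φ(k): 1:1 2:1 3:2 4:2 6:2 8:4 12:4 24:8  a_24=24
d|25:{1,5,25}  Σφ=1+4+20=25
q^26  k|26↦φ(k): 26:12 13:12 2:1 1:1  a_26=26

18, 19, 20, 21, 22, 23, 24, 25, 26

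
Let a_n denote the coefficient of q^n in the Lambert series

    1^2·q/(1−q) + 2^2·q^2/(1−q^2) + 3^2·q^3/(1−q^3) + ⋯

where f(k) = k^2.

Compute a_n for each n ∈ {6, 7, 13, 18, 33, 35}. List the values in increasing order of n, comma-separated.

d|6:{1,2,3,6}  Σf=1+4+9+36=50
n=7: 7·1 1·7  f→[49+1]=50
q^13  k|13↦f(k): 1:1 13:169  a_13=170
n=18: 1·18 2·9 3·6 6·3 9·2 18·1  f→[1+4+9+36+81+324]=455
d|33:{1,3,11,33}  Σf=1+9+121+1089=1220
n=35: 35·1 7·5 5·7 1·35  f→[1225+49+25+1]=1300

50, 50, 170, 455, 1220, 1300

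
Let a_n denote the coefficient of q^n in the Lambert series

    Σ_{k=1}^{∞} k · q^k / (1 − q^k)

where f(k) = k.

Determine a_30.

a_30 = 72

q^30  k|30↦f(k): 30:30 15:15 10:10 6:6 5:5 3:3 2:2 1:1  a_30=72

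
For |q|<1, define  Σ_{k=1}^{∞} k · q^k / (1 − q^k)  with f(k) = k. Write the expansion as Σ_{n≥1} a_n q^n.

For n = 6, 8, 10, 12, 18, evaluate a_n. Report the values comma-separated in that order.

12, 15, 18, 28, 39

q^6  k|6↦f(k): 6:6 3:3 2:2 1:1  a_6=12
n=8: 8·1 4·2 2·4 1·8  f→[8+4+2+1]=15
[q^10] f(1)=1,f(2)=2,f(5)=5,f(10)=10 ⇒ 18
d|12:{12,6,4,3,2,1}  Σf=12+6+4+3+2+1=28
[q^18] f(18)=18,f(9)=9,f(6)=6,f(3)=3,f(2)=2,f(1)=1 ⇒ 39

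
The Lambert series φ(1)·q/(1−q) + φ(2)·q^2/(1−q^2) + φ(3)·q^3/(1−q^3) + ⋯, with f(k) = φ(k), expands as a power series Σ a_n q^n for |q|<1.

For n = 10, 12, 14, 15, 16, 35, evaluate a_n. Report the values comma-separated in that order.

q^10  k|10↦φ(k): 10:4 5:4 2:1 1:1  a_10=10
n=12: 1·12 2·6 3·4 4·3 6·2 12·1  φ→[1+1+2+2+2+4]=12
d|14:{14,7,2,1}  Σφ=6+6+1+1=14
n=15: 15·1 5·3 3·5 1·15  φ→[8+4+2+1]=15
q^16  k|16↦φ(k): 16:8 8:4 4:2 2:1 1:1  a_16=16
d|35:{35,7,5,1}  Σφ=24+6+4+1=35

10, 12, 14, 15, 16, 35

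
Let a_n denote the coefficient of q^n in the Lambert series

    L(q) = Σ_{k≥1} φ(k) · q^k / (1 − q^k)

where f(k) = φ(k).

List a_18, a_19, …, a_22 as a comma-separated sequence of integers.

n=18: 1·18 2·9 3·6 6·3 9·2 18·1  φ→[1+1+2+2+6+6]=18
n=19: 1·19 19·1  φ→[1+18]=19
q^20  k|20↦φ(k): 1:1 2:1 4:2 5:4 10:4 20:8  a_20=20
d|21:{21,7,3,1}  Σφ=12+6+2+1=21
d|22:{1,2,11,22}  Σφ=1+1+10+10=22

18, 19, 20, 21, 22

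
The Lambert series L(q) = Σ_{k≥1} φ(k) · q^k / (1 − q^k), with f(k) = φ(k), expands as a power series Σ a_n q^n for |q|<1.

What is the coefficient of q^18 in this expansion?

[q^18] φ(18)=6,φ(9)=6,φ(6)=2,φ(3)=2,φ(2)=1,φ(1)=1 ⇒ 18

a_18 = 18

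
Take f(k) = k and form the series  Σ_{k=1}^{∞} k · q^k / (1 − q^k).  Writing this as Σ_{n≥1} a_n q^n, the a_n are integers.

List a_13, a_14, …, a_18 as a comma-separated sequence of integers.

14, 24, 24, 31, 18, 39

[q^13] f(13)=13,f(1)=1 ⇒ 14
n=14: 1·14 2·7 7·2 14·1  f→[1+2+7+14]=24
[q^15] f(15)=15,f(5)=5,f(3)=3,f(1)=1 ⇒ 24
q^16  k|16↦f(k): 16:16 8:8 4:4 2:2 1:1  a_16=31
[q^17] f(1)=1,f(17)=17 ⇒ 18
n=18: 1·18 2·9 3·6 6·3 9·2 18·1  f→[1+2+3+6+9+18]=39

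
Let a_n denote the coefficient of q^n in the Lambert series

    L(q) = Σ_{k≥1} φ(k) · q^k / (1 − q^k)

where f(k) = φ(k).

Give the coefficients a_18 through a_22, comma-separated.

d|18:{18,9,6,3,2,1}  Σφ=6+6+2+2+1+1=18
q^19  k|19↦φ(k): 19:18 1:1  a_19=19
q^20  k|20↦φ(k): 1:1 2:1 4:2 5:4 10:4 20:8  a_20=20
d|21:{1,3,7,21}  Σφ=1+2+6+12=21
q^22  k|22↦φ(k): 22:10 11:10 2:1 1:1  a_22=22

18, 19, 20, 21, 22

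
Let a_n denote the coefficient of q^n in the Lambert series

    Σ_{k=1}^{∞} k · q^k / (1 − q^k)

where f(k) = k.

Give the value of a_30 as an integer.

n=30: 30·1 15·2 10·3 6·5 5·6 3·10 2·15 1·30  f→[30+15+10+6+5+3+2+1]=72

a_30 = 72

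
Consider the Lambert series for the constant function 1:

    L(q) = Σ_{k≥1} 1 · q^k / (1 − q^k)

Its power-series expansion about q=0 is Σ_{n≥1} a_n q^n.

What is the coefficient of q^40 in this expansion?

[q^40] f(40)=1,f(20)=1,f(10)=1,f(8)=1,f(5)=1,f(4)=1,f(2)=1,f(1)=1 ⇒ 8

a_40 = 8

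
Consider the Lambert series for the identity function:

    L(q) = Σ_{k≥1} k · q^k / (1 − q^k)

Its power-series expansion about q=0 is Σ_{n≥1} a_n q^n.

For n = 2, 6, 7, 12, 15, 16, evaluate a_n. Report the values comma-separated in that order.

3, 12, 8, 28, 24, 31

d|2:{2,1}  Σf=2+1=3
[q^6] f(6)=6,f(3)=3,f(2)=2,f(1)=1 ⇒ 12
q^7  k|7↦f(k): 1:1 7:7  a_7=8
n=12: 1·12 2·6 3·4 4·3 6·2 12·1  f→[1+2+3+4+6+12]=28
q^15  k|15↦f(k): 15:15 5:5 3:3 1:1  a_15=24
q^16  k|16↦f(k): 16:16 8:8 4:4 2:2 1:1  a_16=31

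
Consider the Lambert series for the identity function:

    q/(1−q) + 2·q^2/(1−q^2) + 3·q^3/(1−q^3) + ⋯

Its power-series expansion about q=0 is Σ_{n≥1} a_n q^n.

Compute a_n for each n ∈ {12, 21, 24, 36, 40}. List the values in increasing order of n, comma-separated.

28, 32, 60, 91, 90

[q^12] f(1)=1,f(2)=2,f(3)=3,f(4)=4,f(6)=6,f(12)=12 ⇒ 28
q^21  k|21↦f(k): 1:1 3:3 7:7 21:21  a_21=32
q^24  k|24↦f(k): 24:24 12:12 8:8 6:6 4:4 3:3 2:2 1:1  a_24=60
d|36:{36,18,12,9,6,4,3,2,1}  Σf=36+18+12+9+6+4+3+2+1=91
q^40  k|40↦f(k): 1:1 2:2 4:4 5:5 8:8 10:10 20:20 40:40  a_40=90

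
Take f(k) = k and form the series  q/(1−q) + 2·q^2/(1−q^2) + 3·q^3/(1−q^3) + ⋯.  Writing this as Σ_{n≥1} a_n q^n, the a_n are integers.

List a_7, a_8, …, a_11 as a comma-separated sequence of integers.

8, 15, 13, 18, 12

d|7:{7,1}  Σf=7+1=8
d|8:{1,2,4,8}  Σf=1+2+4+8=15
q^9  k|9↦f(k): 1:1 3:3 9:9  a_9=13
[q^10] f(1)=1,f(2)=2,f(5)=5,f(10)=10 ⇒ 18
q^11  k|11↦f(k): 11:11 1:1  a_11=12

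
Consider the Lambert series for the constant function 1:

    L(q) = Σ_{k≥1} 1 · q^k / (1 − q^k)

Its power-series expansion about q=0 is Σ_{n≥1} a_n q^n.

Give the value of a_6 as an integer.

a_6 = 4

n=6: 1·6 2·3 3·2 6·1  f→[1+1+1+1]=4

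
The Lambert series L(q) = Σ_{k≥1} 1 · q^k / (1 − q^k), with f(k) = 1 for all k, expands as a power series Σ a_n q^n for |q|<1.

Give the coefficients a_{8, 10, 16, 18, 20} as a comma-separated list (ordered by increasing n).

n=8: 1·8 2·4 4·2 8·1  f→[1+1+1+1]=4
d|10:{1,2,5,10}  Σf=1+1+1+1=4
d|16:{1,2,4,8,16}  Σf=1+1+1+1+1=5
q^18  k|18↦f(k): 1:1 2:1 3:1 6:1 9:1 18:1  a_18=6
[q^20] f(20)=1,f(10)=1,f(5)=1,f(4)=1,f(2)=1,f(1)=1 ⇒ 6

4, 4, 5, 6, 6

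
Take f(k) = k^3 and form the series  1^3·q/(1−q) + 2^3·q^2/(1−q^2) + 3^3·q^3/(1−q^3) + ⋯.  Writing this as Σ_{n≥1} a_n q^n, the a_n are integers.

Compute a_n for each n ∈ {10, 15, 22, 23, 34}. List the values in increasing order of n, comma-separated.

[q^10] f(1)=1,f(2)=8,f(5)=125,f(10)=1000 ⇒ 1134
q^15  k|15↦f(k): 1:1 3:27 5:125 15:3375  a_15=3528
d|22:{1,2,11,22}  Σf=1+8+1331+10648=11988
[q^23] f(23)=12167,f(1)=1 ⇒ 12168
n=34: 34·1 17·2 2·17 1·34  f→[39304+4913+8+1]=44226

1134, 3528, 11988, 12168, 44226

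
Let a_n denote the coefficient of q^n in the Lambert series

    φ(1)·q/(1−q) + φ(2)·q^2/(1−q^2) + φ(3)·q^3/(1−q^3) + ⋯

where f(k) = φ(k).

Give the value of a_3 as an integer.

[q^3] φ(3)=2,φ(1)=1 ⇒ 3

a_3 = 3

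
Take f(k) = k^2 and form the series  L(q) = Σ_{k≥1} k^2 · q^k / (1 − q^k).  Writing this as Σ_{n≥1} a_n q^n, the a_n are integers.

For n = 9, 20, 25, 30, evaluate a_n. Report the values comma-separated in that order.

91, 546, 651, 1300

[q^9] f(9)=81,f(3)=9,f(1)=1 ⇒ 91
q^20  k|20↦f(k): 20:400 10:100 5:25 4:16 2:4 1:1  a_20=546
[q^25] f(1)=1,f(5)=25,f(25)=625 ⇒ 651
q^30  k|30↦f(k): 1:1 2:4 3:9 5:25 6:36 10:100 15:225 30:900  a_30=1300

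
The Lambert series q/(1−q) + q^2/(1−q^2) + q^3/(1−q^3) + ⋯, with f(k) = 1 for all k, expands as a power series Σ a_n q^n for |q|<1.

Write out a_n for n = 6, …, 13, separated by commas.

d|6:{1,2,3,6}  Σf=1+1+1+1=4
q^7  k|7↦f(k): 1:1 7:1  a_7=2
n=8: 1·8 2·4 4·2 8·1  f→[1+1+1+1]=4
q^9  k|9↦f(k): 9:1 3:1 1:1  a_9=3
n=10: 1·10 2·5 5·2 10·1  f→[1+1+1+1]=4
d|11:{1,11}  Σf=1+1=2
q^12  k|12↦f(k): 12:1 6:1 4:1 3:1 2:1 1:1  a_12=6
d|13:{13,1}  Σf=1+1=2

4, 2, 4, 3, 4, 2, 6, 2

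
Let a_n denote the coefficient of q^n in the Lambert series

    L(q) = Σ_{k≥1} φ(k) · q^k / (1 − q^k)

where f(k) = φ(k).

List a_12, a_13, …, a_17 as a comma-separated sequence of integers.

n=12: 1·12 2·6 3·4 4·3 6·2 12·1  φ→[1+1+2+2+2+4]=12
d|13:{13,1}  Σφ=12+1=13
n=14: 14·1 7·2 2·7 1·14  φ→[6+6+1+1]=14
n=15: 15·1 5·3 3·5 1·15  φ→[8+4+2+1]=15
q^16  k|16↦φ(k): 1:1 2:1 4:2 8:4 16:8  a_16=16
q^17  k|17↦φ(k): 1:1 17:16  a_17=17

12, 13, 14, 15, 16, 17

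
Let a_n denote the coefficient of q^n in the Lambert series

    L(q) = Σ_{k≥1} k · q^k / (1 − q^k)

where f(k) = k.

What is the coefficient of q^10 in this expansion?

a_10 = 18

[q^10] f(10)=10,f(5)=5,f(2)=2,f(1)=1 ⇒ 18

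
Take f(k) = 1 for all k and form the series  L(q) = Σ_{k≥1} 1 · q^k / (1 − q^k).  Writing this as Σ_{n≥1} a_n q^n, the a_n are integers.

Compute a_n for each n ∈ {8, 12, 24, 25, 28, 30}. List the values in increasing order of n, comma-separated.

n=8: 1·8 2·4 4·2 8·1  f→[1+1+1+1]=4
[q^12] f(1)=1,f(2)=1,f(3)=1,f(4)=1,f(6)=1,f(12)=1 ⇒ 6
d|24:{1,2,3,4,6,8,12,24}  Σf=1+1+1+1+1+1+1+1=8
d|25:{1,5,25}  Σf=1+1+1=3
d|28:{28,14,7,4,2,1}  Σf=1+1+1+1+1+1=6
q^30  k|30↦f(k): 30:1 15:1 10:1 6:1 5:1 3:1 2:1 1:1  a_30=8

4, 6, 8, 3, 6, 8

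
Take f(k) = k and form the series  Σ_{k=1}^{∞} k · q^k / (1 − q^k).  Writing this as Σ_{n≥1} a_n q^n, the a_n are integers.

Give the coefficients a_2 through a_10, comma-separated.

3, 4, 7, 6, 12, 8, 15, 13, 18

q^2  k|2↦f(k): 2:2 1:1  a_2=3
d|3:{3,1}  Σf=3+1=4
d|4:{1,2,4}  Σf=1+2+4=7
n=5: 1·5 5·1  f→[1+5]=6
d|6:{6,3,2,1}  Σf=6+3+2+1=12
n=7: 7·1 1·7  f→[7+1]=8
n=8: 8·1 4·2 2·4 1·8  f→[8+4+2+1]=15
q^9  k|9↦f(k): 9:9 3:3 1:1  a_9=13
q^10  k|10↦f(k): 10:10 5:5 2:2 1:1  a_10=18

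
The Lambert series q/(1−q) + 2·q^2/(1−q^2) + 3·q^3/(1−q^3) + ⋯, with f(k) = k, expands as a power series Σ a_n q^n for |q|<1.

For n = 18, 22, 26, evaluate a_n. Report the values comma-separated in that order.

[q^18] f(1)=1,f(2)=2,f(3)=3,f(6)=6,f(9)=9,f(18)=18 ⇒ 39
n=22: 1·22 2·11 11·2 22·1  f→[1+2+11+22]=36
n=26: 1·26 2·13 13·2 26·1  f→[1+2+13+26]=42

39, 36, 42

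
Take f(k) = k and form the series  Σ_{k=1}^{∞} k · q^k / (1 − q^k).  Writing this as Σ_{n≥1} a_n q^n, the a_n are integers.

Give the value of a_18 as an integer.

a_18 = 39

n=18: 1·18 2·9 3·6 6·3 9·2 18·1  f→[1+2+3+6+9+18]=39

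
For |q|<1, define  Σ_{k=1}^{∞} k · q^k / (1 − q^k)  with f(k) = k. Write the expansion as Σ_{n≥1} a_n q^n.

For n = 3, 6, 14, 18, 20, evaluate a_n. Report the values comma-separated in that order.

d|3:{1,3}  Σf=1+3=4
n=6: 6·1 3·2 2·3 1·6  f→[6+3+2+1]=12
d|14:{1,2,7,14}  Σf=1+2+7+14=24
[q^18] f(1)=1,f(2)=2,f(3)=3,f(6)=6,f(9)=9,f(18)=18 ⇒ 39
q^20  k|20↦f(k): 1:1 2:2 4:4 5:5 10:10 20:20  a_20=42

4, 12, 24, 39, 42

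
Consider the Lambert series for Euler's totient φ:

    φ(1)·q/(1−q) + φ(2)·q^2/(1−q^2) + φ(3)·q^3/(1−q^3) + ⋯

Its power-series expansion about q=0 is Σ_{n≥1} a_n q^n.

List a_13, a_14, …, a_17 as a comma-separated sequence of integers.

n=13: 13·1 1·13  φ→[12+1]=13
d|14:{1,2,7,14}  Σφ=1+1+6+6=14
n=15: 1·15 3·5 5·3 15·1  φ→[1+2+4+8]=15
q^16  k|16↦φ(k): 1:1 2:1 4:2 8:4 16:8  a_16=16
n=17: 17·1 1·17  φ→[16+1]=17

13, 14, 15, 16, 17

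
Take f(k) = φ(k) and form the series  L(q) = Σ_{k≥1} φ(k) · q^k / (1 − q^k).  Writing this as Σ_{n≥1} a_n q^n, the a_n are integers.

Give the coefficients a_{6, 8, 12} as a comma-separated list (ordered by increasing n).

q^6  k|6↦φ(k): 1:1 2:1 3:2 6:2  a_6=6
[q^8] φ(1)=1,φ(2)=1,φ(4)=2,φ(8)=4 ⇒ 8
q^12  k|12↦φ(k): 1:1 2:1 3:2 4:2 6:2 12:4  a_12=12

6, 8, 12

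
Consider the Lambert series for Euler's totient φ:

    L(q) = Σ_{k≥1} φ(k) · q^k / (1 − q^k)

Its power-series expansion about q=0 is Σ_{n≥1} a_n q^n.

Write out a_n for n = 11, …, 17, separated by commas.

[q^11] φ(11)=10,φ(1)=1 ⇒ 11
n=12: 1·12 2·6 3·4 4·3 6·2 12·1  φ→[1+1+2+2+2+4]=12
[q^13] φ(1)=1,φ(13)=12 ⇒ 13
d|14:{1,2,7,14}  Σφ=1+1+6+6=14
[q^15] φ(15)=8,φ(5)=4,φ(3)=2,φ(1)=1 ⇒ 15
[q^16] φ(1)=1,φ(2)=1,φ(4)=2,φ(8)=4,φ(16)=8 ⇒ 16
[q^17] φ(17)=16,φ(1)=1 ⇒ 17

11, 12, 13, 14, 15, 16, 17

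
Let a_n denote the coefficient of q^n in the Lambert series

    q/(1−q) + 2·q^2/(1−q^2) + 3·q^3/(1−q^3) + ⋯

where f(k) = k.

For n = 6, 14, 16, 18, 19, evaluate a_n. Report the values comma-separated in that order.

d|6:{6,3,2,1}  Σf=6+3+2+1=12
d|14:{14,7,2,1}  Σf=14+7+2+1=24
d|16:{1,2,4,8,16}  Σf=1+2+4+8+16=31
n=18: 1·18 2·9 3·6 6·3 9·2 18·1  f→[1+2+3+6+9+18]=39
[q^19] f(1)=1,f(19)=19 ⇒ 20

12, 24, 31, 39, 20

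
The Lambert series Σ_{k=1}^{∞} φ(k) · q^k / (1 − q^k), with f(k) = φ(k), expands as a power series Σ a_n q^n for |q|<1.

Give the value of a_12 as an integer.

n=12: 1·12 2·6 3·4 4·3 6·2 12·1  φ→[1+1+2+2+2+4]=12

a_12 = 12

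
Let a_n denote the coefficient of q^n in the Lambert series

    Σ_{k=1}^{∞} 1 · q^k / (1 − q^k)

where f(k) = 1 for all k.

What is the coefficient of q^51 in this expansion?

a_51 = 4

[q^51] f(1)=1,f(3)=1,f(17)=1,f(51)=1 ⇒ 4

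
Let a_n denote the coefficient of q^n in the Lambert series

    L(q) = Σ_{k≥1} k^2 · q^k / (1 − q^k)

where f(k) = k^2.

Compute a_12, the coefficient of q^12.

a_12 = 210

[q^12] f(12)=144,f(6)=36,f(4)=16,f(3)=9,f(2)=4,f(1)=1 ⇒ 210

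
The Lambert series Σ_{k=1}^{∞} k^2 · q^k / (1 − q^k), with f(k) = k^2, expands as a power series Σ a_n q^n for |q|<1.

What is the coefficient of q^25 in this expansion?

d|25:{25,5,1}  Σf=625+25+1=651

a_25 = 651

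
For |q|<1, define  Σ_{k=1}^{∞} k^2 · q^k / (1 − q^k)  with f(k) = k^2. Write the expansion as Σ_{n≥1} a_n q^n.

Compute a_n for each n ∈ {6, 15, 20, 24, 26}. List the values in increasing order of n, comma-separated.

50, 260, 546, 850, 850

n=6: 6·1 3·2 2·3 1·6  f→[36+9+4+1]=50
q^15  k|15↦f(k): 1:1 3:9 5:25 15:225  a_15=260
n=20: 1·20 2·10 4·5 5·4 10·2 20·1  f→[1+4+16+25+100+400]=546
d|24:{1,2,3,4,6,8,12,24}  Σf=1+4+9+16+36+64+144+576=850
n=26: 1·26 2·13 13·2 26·1  f→[1+4+169+676]=850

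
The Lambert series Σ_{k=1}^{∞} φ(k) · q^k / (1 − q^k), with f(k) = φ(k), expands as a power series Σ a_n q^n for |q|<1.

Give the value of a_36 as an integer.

[q^36] φ(36)=12,φ(18)=6,φ(12)=4,φ(9)=6,φ(6)=2,φ(4)=2,φ(3)=2,φ(2)=1,φ(1)=1 ⇒ 36

a_36 = 36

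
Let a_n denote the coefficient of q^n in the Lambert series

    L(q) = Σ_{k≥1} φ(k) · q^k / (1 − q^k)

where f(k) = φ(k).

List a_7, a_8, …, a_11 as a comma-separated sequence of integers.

q^7  k|7↦φ(k): 1:1 7:6  a_7=7
[q^8] φ(8)=4,φ(4)=2,φ(2)=1,φ(1)=1 ⇒ 8
n=9: 1·9 3·3 9·1  φ→[1+2+6]=9
n=10: 1·10 2·5 5·2 10·1  φ→[1+1+4+4]=10
n=11: 11·1 1·11  φ→[10+1]=11

7, 8, 9, 10, 11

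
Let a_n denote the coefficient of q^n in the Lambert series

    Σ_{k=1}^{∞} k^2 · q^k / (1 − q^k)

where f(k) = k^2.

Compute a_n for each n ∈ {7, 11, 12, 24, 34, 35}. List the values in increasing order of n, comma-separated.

d|7:{1,7}  Σf=1+49=50
d|11:{1,11}  Σf=1+121=122
n=12: 1·12 2·6 3·4 4·3 6·2 12·1  f→[1+4+9+16+36+144]=210
[q^24] f(1)=1,f(2)=4,f(3)=9,f(4)=16,f(6)=36,f(8)=64,f(12)=144,f(24)=576 ⇒ 850
d|34:{34,17,2,1}  Σf=1156+289+4+1=1450
q^35  k|35↦f(k): 35:1225 7:49 5:25 1:1  a_35=1300

50, 122, 210, 850, 1450, 1300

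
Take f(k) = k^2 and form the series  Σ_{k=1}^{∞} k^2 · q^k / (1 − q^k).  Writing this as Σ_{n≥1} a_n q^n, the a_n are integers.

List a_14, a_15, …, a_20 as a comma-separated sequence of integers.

q^14  k|14↦f(k): 14:196 7:49 2:4 1:1  a_14=250
q^15  k|15↦f(k): 15:225 5:25 3:9 1:1  a_15=260
d|16:{1,2,4,8,16}  Σf=1+4+16+64+256=341
[q^17] f(17)=289,f(1)=1 ⇒ 290
n=18: 18·1 9·2 6·3 3·6 2·9 1·18  f→[324+81+36+9+4+1]=455
d|19:{19,1}  Σf=361+1=362
[q^20] f(20)=400,f(10)=100,f(5)=25,f(4)=16,f(2)=4,f(1)=1 ⇒ 546

250, 260, 341, 290, 455, 362, 546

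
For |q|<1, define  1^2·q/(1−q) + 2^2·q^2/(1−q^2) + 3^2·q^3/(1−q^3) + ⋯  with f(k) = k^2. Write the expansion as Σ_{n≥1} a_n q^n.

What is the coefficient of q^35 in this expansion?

d|35:{35,7,5,1}  Σf=1225+49+25+1=1300

a_35 = 1300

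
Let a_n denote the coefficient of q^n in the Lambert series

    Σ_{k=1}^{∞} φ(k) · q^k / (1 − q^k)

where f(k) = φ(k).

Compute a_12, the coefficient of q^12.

d|12:{1,2,3,4,6,12}  Σφ=1+1+2+2+2+4=12

a_12 = 12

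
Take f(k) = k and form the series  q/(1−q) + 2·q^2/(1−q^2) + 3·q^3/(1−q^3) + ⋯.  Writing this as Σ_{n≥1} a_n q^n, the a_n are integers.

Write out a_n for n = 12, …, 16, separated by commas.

28, 14, 24, 24, 31

[q^12] f(12)=12,f(6)=6,f(4)=4,f(3)=3,f(2)=2,f(1)=1 ⇒ 28
q^13  k|13↦f(k): 13:13 1:1  a_13=14
n=14: 1·14 2·7 7·2 14·1  f→[1+2+7+14]=24
d|15:{1,3,5,15}  Σf=1+3+5+15=24
d|16:{16,8,4,2,1}  Σf=16+8+4+2+1=31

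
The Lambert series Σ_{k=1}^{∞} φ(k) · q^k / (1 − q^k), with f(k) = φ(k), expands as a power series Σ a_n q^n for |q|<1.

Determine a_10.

[q^10] φ(10)=4,φ(5)=4,φ(2)=1,φ(1)=1 ⇒ 10

a_10 = 10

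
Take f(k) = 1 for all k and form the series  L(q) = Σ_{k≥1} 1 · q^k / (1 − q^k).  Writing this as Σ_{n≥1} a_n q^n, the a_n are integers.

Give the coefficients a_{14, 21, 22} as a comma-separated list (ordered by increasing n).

[q^14] f(1)=1,f(2)=1,f(7)=1,f(14)=1 ⇒ 4
d|21:{21,7,3,1}  Σf=1+1+1+1=4
d|22:{22,11,2,1}  Σf=1+1+1+1=4

4, 4, 4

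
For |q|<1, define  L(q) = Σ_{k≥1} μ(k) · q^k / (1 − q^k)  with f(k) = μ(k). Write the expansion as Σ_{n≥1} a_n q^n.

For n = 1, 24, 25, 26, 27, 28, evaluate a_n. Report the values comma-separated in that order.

1, 0, 0, 0, 0, 0

n=1: 1·1  μ→[1]=1
[q^24] μ(1)=1,μ(2)=-1,μ(3)=-1,μ(4)=0,μ(6)=1,μ(8)=0,μ(12)=0,μ(24)=0 ⇒ 0
q^25  k|25↦μ(k): 1:1 5:-1 25:0  a_25=0
[q^26] μ(26)=1,μ(13)=-1,μ(2)=-1,μ(1)=1 ⇒ 0
n=27: 1·27 3·9 9·3 27·1  μ→[1+(-1)+0+0]=0
[q^28] μ(28)=0,μ(14)=1,μ(7)=-1,μ(4)=0,μ(2)=-1,μ(1)=1 ⇒ 0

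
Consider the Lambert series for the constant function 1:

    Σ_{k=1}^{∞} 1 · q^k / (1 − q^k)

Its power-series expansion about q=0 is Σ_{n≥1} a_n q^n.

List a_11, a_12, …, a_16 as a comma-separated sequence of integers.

d|11:{11,1}  Σf=1+1=2
[q^12] f(12)=1,f(6)=1,f(4)=1,f(3)=1,f(2)=1,f(1)=1 ⇒ 6
d|13:{13,1}  Σf=1+1=2
n=14: 1·14 2·7 7·2 14·1  f→[1+1+1+1]=4
d|15:{15,5,3,1}  Σf=1+1+1+1=4
d|16:{1,2,4,8,16}  Σf=1+1+1+1+1=5

2, 6, 2, 4, 4, 5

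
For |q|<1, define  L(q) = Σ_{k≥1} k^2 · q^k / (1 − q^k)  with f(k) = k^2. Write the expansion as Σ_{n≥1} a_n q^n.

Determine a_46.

a_46 = 2650

q^46  k|46↦f(k): 1:1 2:4 23:529 46:2116  a_46=2650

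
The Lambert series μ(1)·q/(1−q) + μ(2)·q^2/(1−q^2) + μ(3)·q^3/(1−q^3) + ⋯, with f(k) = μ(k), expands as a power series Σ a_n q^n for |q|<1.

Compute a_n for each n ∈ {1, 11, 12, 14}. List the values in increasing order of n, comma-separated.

1, 0, 0, 0

n=1: 1·1  μ→[1]=1
q^11  k|11↦μ(k): 11:-1 1:1  a_11=0
q^12  k|12↦μ(k): 1:1 2:-1 3:-1 4:0 6:1 12:0  a_12=0
n=14: 1·14 2·7 7·2 14·1  μ→[1+(-1)+(-1)+1]=0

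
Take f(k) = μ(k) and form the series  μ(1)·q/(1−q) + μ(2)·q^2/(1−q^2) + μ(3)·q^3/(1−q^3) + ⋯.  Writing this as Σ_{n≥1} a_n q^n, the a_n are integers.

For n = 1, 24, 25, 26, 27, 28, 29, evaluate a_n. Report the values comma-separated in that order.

[q^1] μ(1)=1 ⇒ 1
n=24: 1·24 2·12 3·8 4·6 6·4 8·3 12·2 24·1  μ→[1+(-1)+(-1)+0+1+0+0+0]=0
d|25:{1,5,25}  Σμ=1+(-1)+0=0
[q^26] μ(26)=1,μ(13)=-1,μ(2)=-1,μ(1)=1 ⇒ 0
n=27: 1·27 3·9 9·3 27·1  μ→[1+(-1)+0+0]=0
d|28:{1,2,4,7,14,28}  Σμ=1+(-1)+0+(-1)+1+0=0
q^29  k|29↦μ(k): 29:-1 1:1  a_29=0

1, 0, 0, 0, 0, 0, 0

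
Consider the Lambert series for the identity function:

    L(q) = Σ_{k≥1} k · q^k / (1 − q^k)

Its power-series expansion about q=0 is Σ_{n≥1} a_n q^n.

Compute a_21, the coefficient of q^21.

a_21 = 32

q^21  k|21↦f(k): 21:21 7:7 3:3 1:1  a_21=32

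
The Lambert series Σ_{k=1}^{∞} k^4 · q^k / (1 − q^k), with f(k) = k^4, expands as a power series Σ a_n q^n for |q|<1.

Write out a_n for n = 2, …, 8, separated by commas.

17, 82, 273, 626, 1394, 2402, 4369

[q^2] f(2)=16,f(1)=1 ⇒ 17
q^3  k|3↦f(k): 1:1 3:81  a_3=82
d|4:{1,2,4}  Σf=1+16+256=273
d|5:{1,5}  Σf=1+625=626
[q^6] f(1)=1,f(2)=16,f(3)=81,f(6)=1296 ⇒ 1394
[q^7] f(1)=1,f(7)=2401 ⇒ 2402
d|8:{8,4,2,1}  Σf=4096+256+16+1=4369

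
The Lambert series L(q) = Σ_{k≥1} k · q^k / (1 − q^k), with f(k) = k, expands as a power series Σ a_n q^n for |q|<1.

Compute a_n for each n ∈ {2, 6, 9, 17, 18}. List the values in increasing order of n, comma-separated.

d|2:{2,1}  Σf=2+1=3
q^6  k|6↦f(k): 1:1 2:2 3:3 6:6  a_6=12
d|9:{1,3,9}  Σf=1+3+9=13
q^17  k|17↦f(k): 17:17 1:1  a_17=18
n=18: 18·1 9·2 6·3 3·6 2·9 1·18  f→[18+9+6+3+2+1]=39

3, 12, 13, 18, 39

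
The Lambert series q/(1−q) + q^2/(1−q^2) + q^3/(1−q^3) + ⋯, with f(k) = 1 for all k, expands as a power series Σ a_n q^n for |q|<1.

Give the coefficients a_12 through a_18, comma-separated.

[q^12] f(12)=1,f(6)=1,f(4)=1,f(3)=1,f(2)=1,f(1)=1 ⇒ 6
q^13  k|13↦f(k): 13:1 1:1  a_13=2
n=14: 1·14 2·7 7·2 14·1  f→[1+1+1+1]=4
q^15  k|15↦f(k): 1:1 3:1 5:1 15:1  a_15=4
[q^16] f(1)=1,f(2)=1,f(4)=1,f(8)=1,f(16)=1 ⇒ 5
q^17  k|17↦f(k): 17:1 1:1  a_17=2
q^18  k|18↦f(k): 18:1 9:1 6:1 3:1 2:1 1:1  a_18=6

6, 2, 4, 4, 5, 2, 6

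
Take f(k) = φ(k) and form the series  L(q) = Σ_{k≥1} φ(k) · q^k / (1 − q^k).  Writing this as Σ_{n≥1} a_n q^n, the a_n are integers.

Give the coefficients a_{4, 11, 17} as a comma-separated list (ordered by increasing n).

[q^4] φ(1)=1,φ(2)=1,φ(4)=2 ⇒ 4
[q^11] φ(1)=1,φ(11)=10 ⇒ 11
[q^17] φ(1)=1,φ(17)=16 ⇒ 17

4, 11, 17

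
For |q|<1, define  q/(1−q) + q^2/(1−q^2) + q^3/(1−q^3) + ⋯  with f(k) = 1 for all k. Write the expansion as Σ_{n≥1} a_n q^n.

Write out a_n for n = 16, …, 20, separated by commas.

q^16  k|16↦f(k): 16:1 8:1 4:1 2:1 1:1  a_16=5
d|17:{17,1}  Σf=1+1=2
d|18:{18,9,6,3,2,1}  Σf=1+1+1+1+1+1=6
[q^19] f(1)=1,f(19)=1 ⇒ 2
d|20:{1,2,4,5,10,20}  Σf=1+1+1+1+1+1=6

5, 2, 6, 2, 6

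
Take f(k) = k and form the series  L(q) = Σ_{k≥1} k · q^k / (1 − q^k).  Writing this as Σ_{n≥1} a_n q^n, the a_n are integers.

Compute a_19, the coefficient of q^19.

d|19:{19,1}  Σf=19+1=20

a_19 = 20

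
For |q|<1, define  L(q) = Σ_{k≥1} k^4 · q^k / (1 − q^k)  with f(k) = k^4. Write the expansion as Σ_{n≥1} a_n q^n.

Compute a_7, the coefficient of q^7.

a_7 = 2402

q^7  k|7↦f(k): 1:1 7:2401  a_7=2402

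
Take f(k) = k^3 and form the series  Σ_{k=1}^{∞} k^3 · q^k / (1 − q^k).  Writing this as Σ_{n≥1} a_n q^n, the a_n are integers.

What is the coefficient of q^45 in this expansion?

n=45: 45·1 15·3 9·5 5·9 3·15 1·45  f→[91125+3375+729+125+27+1]=95382

a_45 = 95382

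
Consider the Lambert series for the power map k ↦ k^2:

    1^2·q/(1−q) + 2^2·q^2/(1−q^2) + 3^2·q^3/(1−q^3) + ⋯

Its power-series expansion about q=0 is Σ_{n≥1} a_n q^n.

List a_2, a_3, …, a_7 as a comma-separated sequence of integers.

d|2:{1,2}  Σf=1+4=5
n=3: 3·1 1·3  f→[9+1]=10
[q^4] f(4)=16,f(2)=4,f(1)=1 ⇒ 21
d|5:{1,5}  Σf=1+25=26
q^6  k|6↦f(k): 1:1 2:4 3:9 6:36  a_6=50
n=7: 1·7 7·1  f→[1+49]=50

5, 10, 21, 26, 50, 50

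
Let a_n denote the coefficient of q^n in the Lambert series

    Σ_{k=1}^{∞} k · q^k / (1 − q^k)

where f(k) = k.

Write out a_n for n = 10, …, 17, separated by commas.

[q^10] f(10)=10,f(5)=5,f(2)=2,f(1)=1 ⇒ 18
n=11: 11·1 1·11  f→[11+1]=12
[q^12] f(12)=12,f(6)=6,f(4)=4,f(3)=3,f(2)=2,f(1)=1 ⇒ 28
d|13:{13,1}  Σf=13+1=14
d|14:{1,2,7,14}  Σf=1+2+7+14=24
[q^15] f(1)=1,f(3)=3,f(5)=5,f(15)=15 ⇒ 24
[q^16] f(16)=16,f(8)=8,f(4)=4,f(2)=2,f(1)=1 ⇒ 31
q^17  k|17↦f(k): 1:1 17:17  a_17=18

18, 12, 28, 14, 24, 24, 31, 18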